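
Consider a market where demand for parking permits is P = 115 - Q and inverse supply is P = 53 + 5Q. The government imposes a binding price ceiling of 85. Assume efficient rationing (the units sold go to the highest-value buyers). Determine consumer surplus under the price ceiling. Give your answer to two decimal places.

Without the control, 115 - Q = 53 + 5Q so Q* = 10.3333 and P* = 104.6667.
At P = 85, sellers supply (85 - 53)/5 = 6.4 while buyers want more, so the quantity traded is 6.4 at price 85.
The demand price at Q = 6.4 is 108.6. CS is the trapezoid between demand and 85 over [0, 6.4]: (1/2)[(115 - 85) + (108.6 - 85)](6.4) = 171.52.

171.52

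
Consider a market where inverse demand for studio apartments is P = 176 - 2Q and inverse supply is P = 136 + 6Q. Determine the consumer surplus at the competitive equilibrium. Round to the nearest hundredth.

25.00

Equilibrium: 176 - 2Q = 136 + 6Q, so Q* = 5 and P* = 166.
CS is the area between the demand curve and P* from 0 to Q*: (1/2)(5)(10) = 25.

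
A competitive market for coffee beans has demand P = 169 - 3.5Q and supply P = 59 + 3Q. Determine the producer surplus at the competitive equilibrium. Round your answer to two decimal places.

429.59

Setting demand equal to supply, 110 = 6.5Q, so Q* = 16.9231 and P* = 109.7692.
Producer surplus is the triangle above supply below P*: (1/2)(16.9231)(109.7692 - 59) = (1/2)(16.9231)(50.7692) = 429.5858.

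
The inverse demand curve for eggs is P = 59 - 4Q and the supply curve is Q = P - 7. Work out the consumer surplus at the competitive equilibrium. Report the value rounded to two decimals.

216.32

Rewriting supply in inverse form: P = 7 + Q.
Setting demand equal to supply, 52 = 5Q, so Q* = 10.4 and P* = 17.4.
Consumer surplus is the triangle under demand above P*: (1/2)(10.4)(59 - 17.4) = (1/2)(10.4)(41.6) = 216.32.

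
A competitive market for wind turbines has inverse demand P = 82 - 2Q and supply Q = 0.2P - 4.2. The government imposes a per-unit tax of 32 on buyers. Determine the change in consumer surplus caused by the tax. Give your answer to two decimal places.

Rewriting supply in inverse form: P = 21 + 5Q.
Without the tax, 82 - 2Q = 21 + 5Q so Q* = 8.7143 and P* = 64.5714.
With the tax, buyers' net willingness to pay falls by 32: (82 - 32) - 2Q = 21 + 5Q, so Q_t = 4.1429. Buyers pay P_b = 73.7143; sellers receive P_s = P_b - 32 = 41.7143.
CS falls from (1/2)(8.7143)(17.4286) = 75.9388 to (1/2)(4.1429)(8.2857) = 17.1633, a change of -58.7755.

-58.78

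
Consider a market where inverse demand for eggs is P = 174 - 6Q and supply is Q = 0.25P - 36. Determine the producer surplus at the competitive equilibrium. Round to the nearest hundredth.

Rewriting supply in inverse form: P = 144 + 4Q.
Equilibrium: 174 - 6Q = 144 + 4Q, so Q* = 3 and P* = 156.
PS is the area between P* and the supply curve from 0 to Q*: (1/2)(3)(12) = 18.

18.00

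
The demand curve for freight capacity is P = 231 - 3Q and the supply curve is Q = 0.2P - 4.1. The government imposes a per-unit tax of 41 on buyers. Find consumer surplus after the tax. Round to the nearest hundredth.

Rewriting supply in inverse form: P = 20.5 + 5Q.
Without the tax, 231 - 3Q = 20.5 + 5Q so Q* = 26.3125 and P* = 152.0625.
With the tax, buyers' net willingness to pay falls by 41: (231 - 41) - 3Q = 20.5 + 5Q, so Q_t = 21.1875. Buyers pay P_b = 167.4375; sellers receive P_s = P_b - 41 = 126.4375.
Consumer surplus is the triangle under demand above P_b: (1/2)(21.1875)(231 - 167.4375) = 673.3652.

673.37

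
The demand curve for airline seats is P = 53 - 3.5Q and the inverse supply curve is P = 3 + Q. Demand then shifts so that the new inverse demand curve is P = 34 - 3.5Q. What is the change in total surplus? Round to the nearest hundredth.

Initial equilibrium: Q_0 = 11.1111, P_0 = 14.1111; CS_0 = (1/2)(11.1111)(38.8889) = 216.0494, PS_0 = (1/2)(11.1111)(11.1111) = 61.7284.
New equilibrium: 34 - 3.5Q = 3 + Q gives Q_1 = 6.8889, P_1 = 9.8889; CS_1 = 83.0494, PS_1 = 23.7284.
Change in total surplus = (83.0494 + 23.7284) - (216.0494 + 61.7284) = -171.

-171.00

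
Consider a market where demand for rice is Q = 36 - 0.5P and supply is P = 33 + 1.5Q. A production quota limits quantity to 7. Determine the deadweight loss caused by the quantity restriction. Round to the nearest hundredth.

30.04

Rewriting demand in inverse form: P = 72 - 2Q.
Without the quota, 72 - 2Q = 33 + 1.5Q gives Q* = 11.1429.
At Q = 7 the demand price is 72 - 2(7) = 58 and the supply price is 33 + 1.5(7) = 43.5.
DWL = (1/2)(gap between curves at 7) x (Q* - 7) = (1/2)(14.5)(4.1429) = 30.0357.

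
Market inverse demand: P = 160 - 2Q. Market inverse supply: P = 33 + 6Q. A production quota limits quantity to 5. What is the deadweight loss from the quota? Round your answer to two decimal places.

Unrestricted equilibrium: Q* = (160 - 33)/(2 + 6) = 15.875.
At Q = 5 the demand price is 160 - 2(5) = 150 and the supply price is 33 + 6(5) = 63.
Deadweight loss is the triangle between the curves from 5 to 15.875: (1/2)(150 - 63)(15.875 - 5) = 473.0625.

473.06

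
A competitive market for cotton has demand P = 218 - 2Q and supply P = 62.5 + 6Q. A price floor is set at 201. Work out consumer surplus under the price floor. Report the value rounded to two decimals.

72.25

Free-market equilibrium: 218 - 2Q = 62.5 + 6Q gives Q* = 19.4375, P* = 179.125.
At the floor price 201, quantity demanded is (218 - 201)/2 = 8.5; demand is the short side, so Q = 8.5 trades at P = 201.
CS is the triangle under demand above 201: (1/2)(8.5)(218 - 201) = 72.25.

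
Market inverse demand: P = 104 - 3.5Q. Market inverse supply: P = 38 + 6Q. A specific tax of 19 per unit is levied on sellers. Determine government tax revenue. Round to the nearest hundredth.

94.00

Without the tax, 104 - 3.5Q = 38 + 6Q so Q* = 6.9474 and P* = 79.6842.
With the tax, sellers need 19 more per unit: 104 - 3.5Q = 38 + 6Q + 19, so Q_t = 4.9474. Buyers pay P_b = 86.6842; sellers receive P_s = P_b - 19 = 67.6842.
Revenue is the tax times quantity traded: 19 x 4.9474 = 94.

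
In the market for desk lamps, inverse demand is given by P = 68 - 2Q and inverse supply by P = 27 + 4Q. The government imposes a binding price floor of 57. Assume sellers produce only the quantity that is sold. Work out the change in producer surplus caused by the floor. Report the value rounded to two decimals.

11.11

Free-market equilibrium: 68 - 2Q = 27 + 4Q gives Q* = 6.8333, P* = 54.3333.
At P = 57, buyers demand (68 - 57)/2 = 5.5 while sellers would supply more, so the quantity traded is 5.5 at price 57.
PS goes from (1/2)(6.8333)(27.3333) = 93.3889 to 104.5 (computed as (57 - 27)(5.5) - (1/2)(4)(5.5)^2), a change of 11.1111.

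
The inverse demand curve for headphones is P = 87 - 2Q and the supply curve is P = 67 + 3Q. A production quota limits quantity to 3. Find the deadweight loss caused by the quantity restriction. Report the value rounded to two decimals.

2.50

Without the quota, 87 - 2Q = 67 + 3Q gives Q* = 4.
At Q = 3 the demand price is 87 - 2(3) = 81 and the supply price is 67 + 3(3) = 76.
DWL = (1/2)(gap between curves at 3) x (Q* - 3) = (1/2)(5)(1) = 2.5.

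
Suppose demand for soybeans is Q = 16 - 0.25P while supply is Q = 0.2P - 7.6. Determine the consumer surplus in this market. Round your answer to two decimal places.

16.69

Rewriting demand in inverse form: P = 64 - 4Q.
Rewriting supply in inverse form: P = 38 + 5Q.
Set 64 - 4Q = 38 + 5Q, which gives 26 = 9Q, so Q* = 2.8889 and P* = 64 - 4(2.8889) = 52.4444.
CS is the area between the demand curve and P* from 0 to Q*: (1/2)(2.8889)(11.5556) = 16.6914.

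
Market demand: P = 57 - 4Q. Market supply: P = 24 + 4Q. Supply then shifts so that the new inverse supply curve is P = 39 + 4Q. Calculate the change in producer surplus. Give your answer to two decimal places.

-23.91

Initial equilibrium: Q_0 = 4.125, P_0 = 40.5; CS_0 = (1/2)(4.125)(16.5) = 34.0312, PS_0 = (1/2)(4.125)(16.5) = 34.0312.
New equilibrium: 57 - 4Q = 39 + 4Q gives Q_1 = 2.25, P_1 = 48; CS_1 = 10.125, PS_1 = 10.125.
Change in producer surplus = 10.125 - 34.0312 = -23.9062.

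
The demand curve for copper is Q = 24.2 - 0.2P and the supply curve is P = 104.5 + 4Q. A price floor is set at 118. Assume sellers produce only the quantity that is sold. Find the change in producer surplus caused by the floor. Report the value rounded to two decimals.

0.66

Rewriting demand in inverse form: P = 121 - 5Q.
Free-market equilibrium: 121 - 5Q = 104.5 + 4Q gives Q* = 1.8333, P* = 111.8333.
At the floor price 118, quantity demanded is (121 - 118)/5 = 0.6; demand is the short side, so Q = 0.6 trades at P = 118.
PS goes from (1/2)(1.8333)(7.3333) = 6.7222 to 7.38 (computed as (118 - 104.5)(0.6) - (1/2)(4)(0.6)^2), a change of 0.6578.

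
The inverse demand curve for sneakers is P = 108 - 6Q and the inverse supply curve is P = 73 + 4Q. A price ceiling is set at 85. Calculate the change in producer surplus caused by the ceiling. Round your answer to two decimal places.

-6.50

Free-market equilibrium: 108 - 6Q = 73 + 4Q gives Q* = 3.5, P* = 87.
At the ceiling price 85, quantity supplied is (85 - 73)/4 = 3; supply is the short side, so Q = 3 trades at P = 85.
PS goes from (1/2)(3.5)(14) = 24.5 to 18 (computed as (85 - 73)(3) - (1/2)(4)(3)^2), a change of -6.5.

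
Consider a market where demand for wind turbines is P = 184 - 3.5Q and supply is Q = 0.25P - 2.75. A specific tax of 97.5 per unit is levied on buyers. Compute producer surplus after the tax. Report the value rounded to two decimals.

202.68

Rewriting supply in inverse form: P = 11 + 4Q.
Without the tax, 184 - 3.5Q = 11 + 4Q so Q* = 23.0667 and P* = 103.2667.
A tax on buyers shifts demand down by 97.5: (184 - 97.5) - 3.5Q = 11 + 4Q, so Q_t = 10.0667. Buyers pay P_b = 148.7667; sellers receive P_s = P_b - 97.5 = 51.2667.
PS = (1/2)(Q_t)(P_s - 11) = (1/2)(10.0667)(40.2667) = 202.6756.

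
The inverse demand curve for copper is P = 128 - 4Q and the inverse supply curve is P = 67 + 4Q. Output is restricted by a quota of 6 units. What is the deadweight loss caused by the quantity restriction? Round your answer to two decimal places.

Without the quota, 128 - 4Q = 67 + 4Q gives Q* = 7.625.
At Q = 6 the demand price is 128 - 4(6) = 104 and the supply price is 67 + 4(6) = 91.
DWL = (1/2)(gap between curves at 6) x (Q* - 6) = (1/2)(13)(1.625) = 10.5625.

10.56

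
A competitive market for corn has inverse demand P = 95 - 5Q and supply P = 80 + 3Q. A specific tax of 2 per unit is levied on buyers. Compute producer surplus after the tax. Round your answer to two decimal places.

Without the tax, 95 - 5Q = 80 + 3Q so Q* = 1.875 and P* = 85.625.
A tax on buyers shifts demand down by 2: (95 - 2) - 5Q = 80 + 3Q, so Q_t = 1.625. Buyers pay P_b = 86.875; sellers receive P_s = P_b - 2 = 84.875.
Producer surplus is the triangle above supply below P_s: (1/2)(1.625)(84.875 - 80) = 3.9609.

3.96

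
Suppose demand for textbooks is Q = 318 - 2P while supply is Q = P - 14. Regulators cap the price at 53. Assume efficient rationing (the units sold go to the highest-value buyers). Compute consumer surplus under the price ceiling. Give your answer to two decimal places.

Rewriting demand in inverse form: P = 159 - 0.5Q.
Rewriting supply in inverse form: P = 14 + Q.
Without the control, 159 - 0.5Q = 14 + Q so Q* = 96.6667 and P* = 110.6667.
At P = 53, sellers supply (53 - 14)/1 = 39 while buyers want more, so the quantity traded is 39 at price 53.
The demand price at Q = 39 is 139.5. CS is the trapezoid between demand and 53 over [0, 39]: (1/2)[(159 - 53) + (139.5 - 53)](39) = 3753.75.

3753.75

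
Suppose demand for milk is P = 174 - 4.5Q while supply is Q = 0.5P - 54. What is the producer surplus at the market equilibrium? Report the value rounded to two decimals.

Rewriting supply in inverse form: P = 108 + 2Q.
Setting demand equal to supply, 66 = 6.5Q, so Q* = 10.1538 and P* = 128.3077.
Producer surplus is the triangle above supply below P*: (1/2)(10.1538)(128.3077 - 108) = (1/2)(10.1538)(20.3077) = 103.1006.

103.10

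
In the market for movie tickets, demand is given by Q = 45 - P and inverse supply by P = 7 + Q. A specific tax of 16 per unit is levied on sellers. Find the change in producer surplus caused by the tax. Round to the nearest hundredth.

-120.00

Rewriting demand in inverse form: P = 45 - Q.
Without the tax, 45 - Q = 7 + Q so Q* = 19 and P* = 26.
A tax on sellers shifts supply up by 16: 45 - Q = 7 + Q + 16, so Q_t = 11. Buyers pay P_b = 34; sellers receive P_s = P_b - 16 = 18.
Producers lose the trapezoid between P_s and P* out to Q_t plus the triangle from Q_t to Q*: change in PS = 60.5 - 180.5 = -120.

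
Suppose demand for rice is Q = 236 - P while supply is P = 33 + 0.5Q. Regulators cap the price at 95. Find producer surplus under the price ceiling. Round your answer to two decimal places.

Rewriting demand in inverse form: P = 236 - Q.
Free-market equilibrium: 236 - Q = 33 + 0.5Q gives Q* = 135.3333, P* = 100.6667.
At the ceiling price 95, quantity supplied is (95 - 33)/0.5 = 124; supply is the short side, so Q = 124 trades at P = 95.
PS is the triangle above supply below 95: (1/2)(124)(95 - 33) = 3844.

3844.00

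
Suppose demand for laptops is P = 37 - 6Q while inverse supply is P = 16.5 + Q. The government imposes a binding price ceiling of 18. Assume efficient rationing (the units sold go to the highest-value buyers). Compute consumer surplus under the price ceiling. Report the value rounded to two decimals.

Free-market equilibrium: 37 - 6Q = 16.5 + Q gives Q* = 2.9286, P* = 19.4286.
At P = 18, sellers supply (18 - 16.5)/1 = 1.5 while buyers want more, so the quantity traded is 1.5 at price 18.
The demand price at Q = 1.5 is 28. CS is the trapezoid between demand and 18 over [0, 1.5]: (1/2)[(37 - 18) + (28 - 18)](1.5) = 21.75.

21.75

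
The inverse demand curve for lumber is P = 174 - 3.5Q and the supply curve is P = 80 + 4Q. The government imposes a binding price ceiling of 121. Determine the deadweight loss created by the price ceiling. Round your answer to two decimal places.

Free-market equilibrium: 174 - 3.5Q = 80 + 4Q gives Q* = 12.5333, P* = 130.1333.
At the ceiling price 121, quantity supplied is (121 - 80)/4 = 10.25; supply is the short side, so Q = 10.25 trades at P = 121.
At Q = 10.25 the demand price is 138.125 and the supply price is 121. Deadweight loss is the triangle between the curves from 10.25 to 12.5333: (1/2)(138.125 - 121)(12.5333 - 10.25) = 19.551.

19.55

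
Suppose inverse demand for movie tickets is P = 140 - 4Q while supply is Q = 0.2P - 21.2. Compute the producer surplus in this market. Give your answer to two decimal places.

35.68

Rewriting supply in inverse form: P = 106 + 5Q.
Equilibrium: 140 - 4Q = 106 + 5Q, so Q* = 3.7778 and P* = 124.8889.
PS is the area between P* and the supply curve from 0 to Q*: (1/2)(3.7778)(18.8889) = 35.679.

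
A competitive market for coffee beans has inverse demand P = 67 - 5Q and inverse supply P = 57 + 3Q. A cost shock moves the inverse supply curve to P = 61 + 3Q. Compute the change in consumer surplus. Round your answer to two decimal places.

Initial equilibrium: Q_0 = 1.25, P_0 = 60.75; CS_0 = (1/2)(1.25)(6.25) = 3.9062, PS_0 = (1/2)(1.25)(3.75) = 2.3438.
New equilibrium: 67 - 5Q = 61 + 3Q gives Q_1 = 0.75, P_1 = 63.25; CS_1 = 1.4062, PS_1 = 0.8438.
Change in consumer surplus = 1.4062 - 3.9062 = -2.5.

-2.50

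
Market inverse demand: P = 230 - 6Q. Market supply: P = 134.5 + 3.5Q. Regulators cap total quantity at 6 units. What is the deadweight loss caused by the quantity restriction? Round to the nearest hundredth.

Unrestricted equilibrium: Q* = (230 - 134.5)/(6 + 3.5) = 10.0526.
At Q = 6 the demand price is 230 - 6(6) = 194 and the supply price is 134.5 + 3.5(6) = 155.5.
DWL = (1/2)(gap between curves at 6) x (Q* - 6) = (1/2)(38.5)(4.0526) = 78.0132.

78.01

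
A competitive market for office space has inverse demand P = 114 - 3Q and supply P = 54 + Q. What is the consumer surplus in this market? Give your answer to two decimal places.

Setting demand equal to supply, 60 = 4Q, so Q* = 15 and P* = 69.
Consumer surplus is the triangle under demand above P*: (1/2)(15)(114 - 69) = (1/2)(15)(45) = 337.5.

337.50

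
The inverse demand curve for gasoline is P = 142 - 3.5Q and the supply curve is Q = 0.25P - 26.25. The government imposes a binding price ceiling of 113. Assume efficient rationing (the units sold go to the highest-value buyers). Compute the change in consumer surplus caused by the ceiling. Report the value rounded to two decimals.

8.41

Rewriting supply in inverse form: P = 105 + 4Q.
Without the control, 142 - 3.5Q = 105 + 4Q so Q* = 4.9333 and P* = 124.7333.
At the ceiling price 113, quantity supplied is (113 - 105)/4 = 2; supply is the short side, so Q = 2 trades at P = 113.
CS goes from (1/2)(4.9333)(17.2667) = 42.5911 to 51 (computed as (142 - 113)(2) - (1/2)(3.5)(2)^2), a change of 8.4089.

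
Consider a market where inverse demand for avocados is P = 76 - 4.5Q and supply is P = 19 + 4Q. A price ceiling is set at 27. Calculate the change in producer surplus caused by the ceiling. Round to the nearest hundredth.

Without the control, 76 - 4.5Q = 19 + 4Q so Q* = 6.7059 and P* = 45.8235.
At the ceiling price 27, quantity supplied is (27 - 19)/4 = 2; supply is the short side, so Q = 2 trades at P = 27.
PS goes from (1/2)(6.7059)(26.8235) = 89.9377 to 8 (computed as (27 - 19)(2) - (1/2)(4)(2)^2), a change of -81.9377.

-81.94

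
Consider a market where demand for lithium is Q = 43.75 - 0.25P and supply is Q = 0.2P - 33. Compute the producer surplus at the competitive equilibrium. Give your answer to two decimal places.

Rewriting demand in inverse form: P = 175 - 4Q.
Rewriting supply in inverse form: P = 165 + 5Q.
Equilibrium: 175 - 4Q = 165 + 5Q, so Q* = 1.1111 and P* = 170.5556.
The supply curve's price intercept is 165, so PS = (1/2)(Q*)(P* - 165) = (1/2)(1.1111)(5.5556) = 3.0864.

3.09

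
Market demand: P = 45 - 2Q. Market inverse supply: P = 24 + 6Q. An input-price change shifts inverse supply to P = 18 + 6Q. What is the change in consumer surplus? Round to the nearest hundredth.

Initial equilibrium: Q_0 = 2.625, P_0 = 39.75; CS_0 = (1/2)(2.625)(5.25) = 6.8906, PS_0 = (1/2)(2.625)(15.75) = 20.6719.
New equilibrium: 45 - 2Q = 18 + 6Q gives Q_1 = 3.375, P_1 = 38.25; CS_1 = 11.3906, PS_1 = 34.1719.
Change in consumer surplus = 11.3906 - 6.8906 = 4.5.

4.50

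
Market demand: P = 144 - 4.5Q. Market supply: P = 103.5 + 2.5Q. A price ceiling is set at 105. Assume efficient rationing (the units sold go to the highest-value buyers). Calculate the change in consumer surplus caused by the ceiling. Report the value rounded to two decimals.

Free-market equilibrium: 144 - 4.5Q = 103.5 + 2.5Q gives Q* = 5.7857, P* = 117.9643.
At P = 105, sellers supply (105 - 103.5)/2.5 = 0.6 while buyers want more, so the quantity traded is 0.6 at price 105.
CS goes from (1/2)(5.7857)(26.0357) = 75.3176 to 22.59 (computed as (144 - 105)(0.6) - (1/2)(4.5)(0.6)^2), a change of -52.7276.

-52.73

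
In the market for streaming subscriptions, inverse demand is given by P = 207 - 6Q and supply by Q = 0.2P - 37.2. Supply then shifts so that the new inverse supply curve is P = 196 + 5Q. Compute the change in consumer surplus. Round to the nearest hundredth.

Rewriting supply in inverse form: P = 186 + 5Q.
Initial equilibrium: Q_0 = 1.9091, P_0 = 195.5455; CS_0 = (1/2)(1.9091)(11.4545) = 10.9339, PS_0 = (1/2)(1.9091)(9.5455) = 9.1116.
New equilibrium: 207 - 6Q = 196 + 5Q gives Q_1 = 1, P_1 = 201; CS_1 = 3, PS_1 = 2.5.
Change in consumer surplus = 3 - 10.9339 = -7.9339.

-7.93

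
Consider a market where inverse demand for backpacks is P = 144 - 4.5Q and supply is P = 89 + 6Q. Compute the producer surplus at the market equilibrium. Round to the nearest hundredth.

Setting demand equal to supply, 55 = 10.5Q, so Q* = 5.2381 and P* = 120.4286.
The supply curve's price intercept is 89, so PS = (1/2)(Q*)(P* - 89) = (1/2)(5.2381)(31.4286) = 82.3129.

82.31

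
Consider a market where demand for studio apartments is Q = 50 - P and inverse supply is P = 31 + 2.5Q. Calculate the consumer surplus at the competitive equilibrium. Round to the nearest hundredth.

Rewriting demand in inverse form: P = 50 - Q.
Set 50 - Q = 31 + 2.5Q, which gives 19 = 3.5Q, so Q* = 5.4286 and P* = 50 - (5.4286) = 44.5714.
CS is the area between the demand curve and P* from 0 to Q*: (1/2)(5.4286)(5.4286) = 14.7347.

14.73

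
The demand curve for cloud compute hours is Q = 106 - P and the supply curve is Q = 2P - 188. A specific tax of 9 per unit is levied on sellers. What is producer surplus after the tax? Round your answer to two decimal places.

Rewriting demand in inverse form: P = 106 - Q.
Rewriting supply in inverse form: P = 94 + 0.5Q.
Pre-tax equilibrium: 106 - Q = 94 + 0.5Q gives Q* = 8, P* = 98.
A tax on sellers shifts supply up by 9: 106 - Q = 94 + 0.5Q + 9, so Q_t = 2. Buyers pay P_b = 104; sellers receive P_s = P_b - 9 = 95.
Producer surplus is the triangle above supply below P_s: (1/2)(2)(95 - 94) = 1.

1.00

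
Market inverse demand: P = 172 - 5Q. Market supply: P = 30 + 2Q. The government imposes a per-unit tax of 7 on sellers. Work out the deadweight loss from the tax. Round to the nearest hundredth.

Without the tax, 172 - 5Q = 30 + 2Q so Q* = 20.2857 and P* = 70.5714.
A tax on sellers shifts supply up by 7: 172 - 5Q = 30 + 2Q + 7, so Q_t = 19.2857. Buyers pay P_b = 75.5714; sellers receive P_s = P_b - 7 = 68.5714.
The welfare triangle lost has base Q* - Q_t = 1 and height t = 7, so DWL = (1/2)(1)(7) = 3.5.

3.50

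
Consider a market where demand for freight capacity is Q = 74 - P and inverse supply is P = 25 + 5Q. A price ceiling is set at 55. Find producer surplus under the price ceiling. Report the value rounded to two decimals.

Rewriting demand in inverse form: P = 74 - Q.
Without the control, 74 - Q = 25 + 5Q so Q* = 8.1667 and P* = 65.8333.
At the ceiling price 55, quantity supplied is (55 - 25)/5 = 6; supply is the short side, so Q = 6 trades at P = 55.
PS is the triangle above supply below 55: (1/2)(6)(55 - 25) = 90.

90.00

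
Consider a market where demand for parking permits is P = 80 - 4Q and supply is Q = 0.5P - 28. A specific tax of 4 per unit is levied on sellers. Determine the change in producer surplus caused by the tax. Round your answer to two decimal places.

-4.89

Rewriting supply in inverse form: P = 56 + 2Q.
Pre-tax equilibrium: 80 - 4Q = 56 + 2Q gives Q* = 4, P* = 64.
With the tax, sellers need 4 more per unit: 80 - 4Q = 56 + 2Q + 4, so Q_t = 3.3333. Buyers pay P_b = 66.6667; sellers receive P_s = P_b - 4 = 62.6667.
PS falls from (1/2)(4)(8) = 16 to (1/2)(3.3333)(6.6667) = 11.1111, a change of -4.8889.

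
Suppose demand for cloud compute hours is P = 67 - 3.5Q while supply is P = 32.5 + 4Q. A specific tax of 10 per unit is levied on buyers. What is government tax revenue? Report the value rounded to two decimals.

Without the tax, 67 - 3.5Q = 32.5 + 4Q so Q* = 4.6 and P* = 50.9.
With the tax, buyers' net willingness to pay falls by 10: (67 - 10) - 3.5Q = 32.5 + 4Q, so Q_t = 3.2667. Buyers pay P_b = 55.5667; sellers receive P_s = P_b - 10 = 45.5667.
Tax revenue = t x Q_t = 10 x 3.2667 = 32.6667.

32.67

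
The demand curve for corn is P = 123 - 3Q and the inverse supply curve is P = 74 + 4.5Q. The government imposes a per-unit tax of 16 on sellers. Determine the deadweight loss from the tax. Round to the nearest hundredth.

17.07

Without the tax, 123 - 3Q = 74 + 4.5Q so Q* = 6.5333 and P* = 103.4.
With the tax, sellers need 16 more per unit: 123 - 3Q = 74 + 4.5Q + 16, so Q_t = 4.4. Buyers pay P_b = 109.8; sellers receive P_s = P_b - 16 = 93.8.
Deadweight loss is the triangle between the curves from Q_t to Q*: (1/2)(6.5333 - 4.4)(16) = 17.0667.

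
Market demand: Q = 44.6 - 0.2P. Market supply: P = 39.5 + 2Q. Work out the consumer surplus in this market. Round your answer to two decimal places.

1717.97

Rewriting demand in inverse form: P = 223 - 5Q.
Equilibrium: 223 - 5Q = 39.5 + 2Q, so Q* = 26.2143 and P* = 91.9286.
CS is the area between the demand curve and P* from 0 to Q*: (1/2)(26.2143)(131.0714) = 1717.9719.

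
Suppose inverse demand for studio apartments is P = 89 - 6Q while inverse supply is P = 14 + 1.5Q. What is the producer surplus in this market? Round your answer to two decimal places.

Equilibrium: 89 - 6Q = 14 + 1.5Q, so Q* = 10 and P* = 29.
PS is the area between P* and the supply curve from 0 to Q*: (1/2)(10)(15) = 75.

75.00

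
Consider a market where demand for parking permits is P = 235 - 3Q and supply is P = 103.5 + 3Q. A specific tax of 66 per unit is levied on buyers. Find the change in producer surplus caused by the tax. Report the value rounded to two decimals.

-541.75

Pre-tax equilibrium: 235 - 3Q = 103.5 + 3Q gives Q* = 21.9167, P* = 169.25.
With the tax, buyers' net willingness to pay falls by 66: (235 - 66) - 3Q = 103.5 + 3Q, so Q_t = 10.9167. Buyers pay P_b = 202.25; sellers receive P_s = P_b - 66 = 136.25.
Producers lose the trapezoid between P_s and P* out to Q_t plus the triangle from Q_t to Q*: change in PS = 178.7604 - 720.5104 = -541.75.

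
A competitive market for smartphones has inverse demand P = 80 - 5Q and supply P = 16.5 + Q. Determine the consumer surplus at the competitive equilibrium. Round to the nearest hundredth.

Equilibrium: 80 - 5Q = 16.5 + Q, so Q* = 10.5833 and P* = 27.0833.
The demand choke price is 80, so CS = (1/2)(Q*)(80 - P*) = (1/2)(10.5833)(52.9167) = 280.0174.

280.02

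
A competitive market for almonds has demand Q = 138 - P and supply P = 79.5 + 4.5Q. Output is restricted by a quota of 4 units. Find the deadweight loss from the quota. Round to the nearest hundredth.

121.11

Rewriting demand in inverse form: P = 138 - Q.
Without the quota, 138 - Q = 79.5 + 4.5Q gives Q* = 10.6364.
At Q = 4 the demand price is 138 - (4) = 134 and the supply price is 79.5 + 4.5(4) = 97.5.
Deadweight loss is the triangle between the curves from 4 to 10.6364: (1/2)(134 - 97.5)(10.6364 - 4) = 121.1136.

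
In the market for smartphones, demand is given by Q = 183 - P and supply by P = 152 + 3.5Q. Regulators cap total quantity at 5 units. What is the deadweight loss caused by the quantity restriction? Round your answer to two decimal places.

8.03

Rewriting demand in inverse form: P = 183 - Q.
Unrestricted equilibrium: Q* = (183 - 152)/(1 + 3.5) = 6.8889.
At Q = 5 the demand price is 183 - (5) = 178 and the supply price is 152 + 3.5(5) = 169.5.
Deadweight loss is the triangle between the curves from 5 to 6.8889: (1/2)(178 - 169.5)(6.8889 - 5) = 8.0278.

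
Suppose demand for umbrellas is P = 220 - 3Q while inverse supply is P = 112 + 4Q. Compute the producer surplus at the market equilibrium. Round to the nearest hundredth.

476.08

Setting demand equal to supply, 108 = 7Q, so Q* = 15.4286 and P* = 173.7143.
The supply curve's price intercept is 112, so PS = (1/2)(Q*)(P* - 112) = (1/2)(15.4286)(61.7143) = 476.0816.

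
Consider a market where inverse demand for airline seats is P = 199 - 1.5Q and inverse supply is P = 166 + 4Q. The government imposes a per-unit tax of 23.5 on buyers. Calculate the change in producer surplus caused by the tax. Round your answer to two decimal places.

-66.03

Without the tax, 199 - 1.5Q = 166 + 4Q so Q* = 6 and P* = 190.
A tax on buyers shifts demand down by 23.5: (199 - 23.5) - 1.5Q = 166 + 4Q, so Q_t = 1.7273. Buyers pay P_b = 196.4091; sellers receive P_s = P_b - 23.5 = 172.9091.
PS falls from (1/2)(6)(24) = 72 to (1/2)(1.7273)(6.9091) = 5.9669, a change of -66.0331.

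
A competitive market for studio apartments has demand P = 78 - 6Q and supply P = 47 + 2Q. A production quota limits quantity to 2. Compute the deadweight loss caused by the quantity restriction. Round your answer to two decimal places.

Unrestricted equilibrium: Q* = (78 - 47)/(6 + 2) = 3.875.
At Q = 2 the demand price is 78 - 6(2) = 66 and the supply price is 47 + 2(2) = 51.
Deadweight loss is the triangle between the curves from 2 to 3.875: (1/2)(66 - 51)(3.875 - 2) = 14.0625.

14.06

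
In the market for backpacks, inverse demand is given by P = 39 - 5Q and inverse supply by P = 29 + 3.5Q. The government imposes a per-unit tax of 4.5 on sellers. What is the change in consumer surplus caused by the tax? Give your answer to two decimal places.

Pre-tax equilibrium: 39 - 5Q = 29 + 3.5Q gives Q* = 1.1765, P* = 33.1176.
With the tax, sellers need 4.5 more per unit: 39 - 5Q = 29 + 3.5Q + 4.5, so Q_t = 0.6471. Buyers pay P_b = 35.7647; sellers receive P_s = P_b - 4.5 = 31.2647.
CS falls from (1/2)(1.1765)(5.8824) = 3.4602 to (1/2)(0.6471)(3.2353) = 1.0467, a change of -2.4135.

-2.41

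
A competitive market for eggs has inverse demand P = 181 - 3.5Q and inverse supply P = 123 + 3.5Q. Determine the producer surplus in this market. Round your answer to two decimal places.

Set 181 - 3.5Q = 123 + 3.5Q, which gives 58 = 7Q, so Q* = 8.2857 and P* = 181 - 3.5(8.2857) = 152.
Producer surplus is the triangle above supply below P*: (1/2)(8.2857)(152 - 123) = (1/2)(8.2857)(29) = 120.1429.

120.14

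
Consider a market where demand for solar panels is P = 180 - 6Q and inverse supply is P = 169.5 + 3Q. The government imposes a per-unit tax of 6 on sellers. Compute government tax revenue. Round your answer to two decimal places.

Without the tax, 180 - 6Q = 169.5 + 3Q so Q* = 1.1667 and P* = 173.
A tax on sellers shifts supply up by 6: 180 - 6Q = 169.5 + 3Q + 6, so Q_t = 0.5. Buyers pay P_b = 177; sellers receive P_s = P_b - 6 = 171.
Revenue is the tax times quantity traded: 6 x 0.5 = 3.

3.00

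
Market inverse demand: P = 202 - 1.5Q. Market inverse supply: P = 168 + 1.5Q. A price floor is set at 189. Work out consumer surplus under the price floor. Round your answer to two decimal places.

Without the control, 202 - 1.5Q = 168 + 1.5Q so Q* = 11.3333 and P* = 185.
At P = 189, buyers demand (202 - 189)/1.5 = 8.6667 while sellers would supply more, so the quantity traded is 8.6667 at price 189.
CS is the triangle under demand above 189: (1/2)(8.6667)(202 - 189) = 56.3333.

56.33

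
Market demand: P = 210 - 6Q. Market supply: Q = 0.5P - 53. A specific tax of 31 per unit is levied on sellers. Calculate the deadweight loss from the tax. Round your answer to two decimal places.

60.06

Rewriting supply in inverse form: P = 106 + 2Q.
Without the tax, 210 - 6Q = 106 + 2Q so Q* = 13 and P* = 132.
A tax on sellers shifts supply up by 31: 210 - 6Q = 106 + 2Q + 31, so Q_t = 9.125. Buyers pay P_b = 155.25; sellers receive P_s = P_b - 31 = 124.25.
The welfare triangle lost has base Q* - Q_t = 3.875 and height t = 31, so DWL = (1/2)(3.875)(31) = 60.0625.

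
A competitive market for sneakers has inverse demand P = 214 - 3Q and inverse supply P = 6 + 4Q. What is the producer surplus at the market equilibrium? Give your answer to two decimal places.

Setting demand equal to supply, 208 = 7Q, so Q* = 29.7143 and P* = 124.8571.
Producer surplus is the triangle above supply below P*: (1/2)(29.7143)(124.8571 - 6) = (1/2)(29.7143)(118.8571) = 1765.8776.

1765.88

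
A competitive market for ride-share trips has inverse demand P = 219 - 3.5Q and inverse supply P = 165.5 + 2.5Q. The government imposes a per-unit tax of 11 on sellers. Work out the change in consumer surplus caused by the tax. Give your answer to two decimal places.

Without the tax, 219 - 3.5Q = 165.5 + 2.5Q so Q* = 8.9167 and P* = 187.7917.
With the tax, sellers need 11 more per unit: 219 - 3.5Q = 165.5 + 2.5Q + 11, so Q_t = 7.0833. Buyers pay P_b = 194.2083; sellers receive P_s = P_b - 11 = 183.2083.
Consumers lose the trapezoid between P* and P_b out to Q_t plus the triangle from Q_t to Q*: change in CS = 87.8038 - 139.1372 = -51.3333.

-51.33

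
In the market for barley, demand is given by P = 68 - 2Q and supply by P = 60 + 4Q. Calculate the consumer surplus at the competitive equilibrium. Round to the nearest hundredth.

1.78

Equilibrium: 68 - 2Q = 60 + 4Q, so Q* = 1.3333 and P* = 65.3333.
The demand choke price is 68, so CS = (1/2)(Q*)(68 - P*) = (1/2)(1.3333)(2.6667) = 1.7778.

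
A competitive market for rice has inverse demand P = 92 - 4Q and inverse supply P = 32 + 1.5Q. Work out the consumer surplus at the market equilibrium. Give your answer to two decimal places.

238.02

Set 92 - 4Q = 32 + 1.5Q, which gives 60 = 5.5Q, so Q* = 10.9091 and P* = 92 - 4(10.9091) = 48.3636.
CS is the area between the demand curve and P* from 0 to Q*: (1/2)(10.9091)(43.6364) = 238.0165.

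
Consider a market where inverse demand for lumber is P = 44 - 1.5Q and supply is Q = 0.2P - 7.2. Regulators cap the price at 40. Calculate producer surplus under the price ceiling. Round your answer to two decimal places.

Rewriting supply in inverse form: P = 36 + 5Q.
Free-market equilibrium: 44 - 1.5Q = 36 + 5Q gives Q* = 1.2308, P* = 42.1538.
At P = 40, sellers supply (40 - 36)/5 = 0.8 while buyers want more, so the quantity traded is 0.8 at price 40.
PS is the triangle above supply below 40: (1/2)(0.8)(40 - 36) = 1.6.

1.60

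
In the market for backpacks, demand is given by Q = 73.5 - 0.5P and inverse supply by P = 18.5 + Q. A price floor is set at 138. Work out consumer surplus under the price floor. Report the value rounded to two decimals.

20.25

Rewriting demand in inverse form: P = 147 - 2Q.
Free-market equilibrium: 147 - 2Q = 18.5 + Q gives Q* = 42.8333, P* = 61.3333.
At P = 138, buyers demand (147 - 138)/2 = 4.5 while sellers would supply more, so the quantity traded is 4.5 at price 138.
CS is the triangle under demand above 138: (1/2)(4.5)(147 - 138) = 20.25.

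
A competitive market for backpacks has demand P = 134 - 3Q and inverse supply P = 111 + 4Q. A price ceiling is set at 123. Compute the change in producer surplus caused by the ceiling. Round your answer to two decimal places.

Free-market equilibrium: 134 - 3Q = 111 + 4Q gives Q* = 3.2857, P* = 124.1429.
At P = 123, sellers supply (123 - 111)/4 = 3 while buyers want more, so the quantity traded is 3 at price 123.
PS goes from (1/2)(3.2857)(13.1429) = 21.5918 to 18 (computed as (123 - 111)(3) - (1/2)(4)(3)^2), a change of -3.5918.

-3.59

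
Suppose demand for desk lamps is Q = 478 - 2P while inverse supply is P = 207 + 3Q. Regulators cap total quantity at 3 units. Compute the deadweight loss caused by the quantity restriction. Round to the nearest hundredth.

Rewriting demand in inverse form: P = 239 - 0.5Q.
Without the quota, 239 - 0.5Q = 207 + 3Q gives Q* = 9.1429.
At Q = 3 the demand price is 239 - 0.5(3) = 237.5 and the supply price is 207 + 3(3) = 216.
DWL = (1/2)(gap between curves at 3) x (Q* - 3) = (1/2)(21.5)(6.1429) = 66.0357.

66.04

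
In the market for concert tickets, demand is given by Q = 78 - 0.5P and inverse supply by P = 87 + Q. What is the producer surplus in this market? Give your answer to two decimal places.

Rewriting demand in inverse form: P = 156 - 2Q.
Equilibrium: 156 - 2Q = 87 + Q, so Q* = 23 and P* = 110.
PS is the area between P* and the supply curve from 0 to Q*: (1/2)(23)(23) = 264.5.

264.50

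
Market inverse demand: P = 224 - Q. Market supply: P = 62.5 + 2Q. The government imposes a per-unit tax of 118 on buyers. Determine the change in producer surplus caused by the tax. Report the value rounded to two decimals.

-2687.78

Pre-tax equilibrium: 224 - Q = 62.5 + 2Q gives Q* = 53.8333, P* = 170.1667.
With the tax, buyers' net willingness to pay falls by 118: (224 - 118) - Q = 62.5 + 2Q, so Q_t = 14.5. Buyers pay P_b = 209.5; sellers receive P_s = P_b - 118 = 91.5.
PS falls from (1/2)(53.8333)(107.6667) = 2898.0278 to (1/2)(14.5)(29) = 210.25, a change of -2687.7778.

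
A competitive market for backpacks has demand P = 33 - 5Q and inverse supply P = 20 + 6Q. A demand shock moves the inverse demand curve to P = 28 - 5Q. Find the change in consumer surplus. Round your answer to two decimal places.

-2.17

Initial equilibrium: Q_0 = 1.1818, P_0 = 27.0909; CS_0 = (1/2)(1.1818)(5.9091) = 3.4917, PS_0 = (1/2)(1.1818)(7.0909) = 4.1901.
New equilibrium: 28 - 5Q = 20 + 6Q gives Q_1 = 0.7273, P_1 = 24.3636; CS_1 = 1.3223, PS_1 = 1.5868.
Change in consumer surplus = 1.3223 - 3.4917 = -2.1694.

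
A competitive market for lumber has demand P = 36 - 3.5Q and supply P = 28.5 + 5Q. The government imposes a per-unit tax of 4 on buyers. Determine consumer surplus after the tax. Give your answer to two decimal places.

Pre-tax equilibrium: 36 - 3.5Q = 28.5 + 5Q gives Q* = 0.8824, P* = 32.9118.
A tax on buyers shifts demand down by 4: (36 - 4) - 3.5Q = 28.5 + 5Q, so Q_t = 0.4118. Buyers pay P_b = 34.5588; sellers receive P_s = P_b - 4 = 30.5588.
Consumer surplus is the triangle under demand above P_b: (1/2)(0.4118)(36 - 34.5588) = 0.2967.

0.30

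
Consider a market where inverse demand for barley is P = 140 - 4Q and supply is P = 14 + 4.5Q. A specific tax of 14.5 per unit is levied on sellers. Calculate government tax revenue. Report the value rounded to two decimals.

Without the tax, 140 - 4Q = 14 + 4.5Q so Q* = 14.8235 and P* = 80.7059.
A tax on sellers shifts supply up by 14.5: 140 - 4Q = 14 + 4.5Q + 14.5, so Q_t = 13.1176. Buyers pay P_b = 87.5294; sellers receive P_s = P_b - 14.5 = 73.0294.
Tax revenue = t x Q_t = 14.5 x 13.1176 = 190.2059.

190.21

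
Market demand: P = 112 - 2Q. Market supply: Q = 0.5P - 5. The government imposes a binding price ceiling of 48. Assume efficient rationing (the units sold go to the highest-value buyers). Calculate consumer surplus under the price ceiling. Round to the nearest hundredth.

Rewriting supply in inverse form: P = 10 + 2Q.
Free-market equilibrium: 112 - 2Q = 10 + 2Q gives Q* = 25.5, P* = 61.
At the ceiling price 48, quantity supplied is (48 - 10)/2 = 19; supply is the short side, so Q = 19 trades at P = 48.
The demand price at Q = 19 is 74. CS is the trapezoid between demand and 48 over [0, 19]: (1/2)[(112 - 48) + (74 - 48)](19) = 855.

855.00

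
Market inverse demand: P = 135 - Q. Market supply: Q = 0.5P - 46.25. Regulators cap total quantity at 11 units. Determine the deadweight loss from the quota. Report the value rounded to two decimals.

Rewriting supply in inverse form: P = 92.5 + 2Q.
Unrestricted equilibrium: Q* = (135 - 92.5)/(1 + 2) = 14.1667.
At Q = 11 the demand price is 135 - (11) = 124 and the supply price is 92.5 + 2(11) = 114.5.
Deadweight loss is the triangle between the curves from 11 to 14.1667: (1/2)(124 - 114.5)(14.1667 - 11) = 15.0417.

15.04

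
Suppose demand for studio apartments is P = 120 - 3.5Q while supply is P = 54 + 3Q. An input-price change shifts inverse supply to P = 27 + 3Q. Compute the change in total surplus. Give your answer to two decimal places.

330.23

Initial equilibrium: Q_0 = 10.1538, P_0 = 84.4615; CS_0 = (1/2)(10.1538)(35.5385) = 180.426, PS_0 = (1/2)(10.1538)(30.4615) = 154.6509.
New equilibrium: 120 - 3.5Q = 27 + 3Q gives Q_1 = 14.3077, P_1 = 69.9231; CS_1 = 358.2426, PS_1 = 307.0651.
Change in total surplus = (358.2426 + 307.0651) - (180.426 + 154.6509) = 330.2308.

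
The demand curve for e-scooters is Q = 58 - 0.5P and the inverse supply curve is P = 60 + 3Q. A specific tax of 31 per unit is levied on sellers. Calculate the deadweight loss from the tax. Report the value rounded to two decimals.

96.10

Rewriting demand in inverse form: P = 116 - 2Q.
Without the tax, 116 - 2Q = 60 + 3Q so Q* = 11.2 and P* = 93.6.
With the tax, sellers need 31 more per unit: 116 - 2Q = 60 + 3Q + 31, so Q_t = 5. Buyers pay P_b = 106; sellers receive P_s = P_b - 31 = 75.
The welfare triangle lost has base Q* - Q_t = 6.2 and height t = 31, so DWL = (1/2)(6.2)(31) = 96.1.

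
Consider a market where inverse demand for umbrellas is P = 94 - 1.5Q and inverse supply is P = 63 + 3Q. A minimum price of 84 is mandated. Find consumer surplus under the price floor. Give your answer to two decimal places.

33.33

Free-market equilibrium: 94 - 1.5Q = 63 + 3Q gives Q* = 6.8889, P* = 83.6667.
At the floor price 84, quantity demanded is (94 - 84)/1.5 = 6.6667; demand is the short side, so Q = 6.6667 trades at P = 84.
CS is the triangle under demand above 84: (1/2)(6.6667)(94 - 84) = 33.3333.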